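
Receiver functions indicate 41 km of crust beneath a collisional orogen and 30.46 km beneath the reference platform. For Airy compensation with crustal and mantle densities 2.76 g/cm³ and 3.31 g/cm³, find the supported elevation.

1.75 km

Excess crust Δ = 41 km − 30.46 km = 10.54 km, split between elevation h and root r with h + r = Δ.
Airy balance ρ_c h = (ρ_m − ρ_c) r gives r = h ρ_c/(ρ_m − ρ_c), so h (1 + ρ_c/(ρ_m − ρ_c)) = Δ, i.e. h = Δ (ρ_m − ρ_c)/ρ_m.
h = 10.54 km × 0.55/3.31 = 1.75 km.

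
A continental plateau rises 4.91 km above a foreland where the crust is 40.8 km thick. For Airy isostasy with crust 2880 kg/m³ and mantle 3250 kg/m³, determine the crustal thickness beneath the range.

Root depth r = h ρ_c / (ρ_m − ρ_c) = 4.91 km × 2880 / 370 = 38.22 km.
Total thickness = T + h + r = 40.8 km + 4.91 km + 38.22 km = 83.9 km.

83.9 km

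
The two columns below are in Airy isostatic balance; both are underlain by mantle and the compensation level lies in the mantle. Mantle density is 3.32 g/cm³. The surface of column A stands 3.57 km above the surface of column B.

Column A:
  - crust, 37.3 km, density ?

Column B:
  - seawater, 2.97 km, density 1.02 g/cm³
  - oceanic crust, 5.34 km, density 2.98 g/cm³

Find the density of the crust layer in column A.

2.77 g/cm³

Take the compensation level at the base of the deeper column (depth z_c below the surface of column A) and equate Σ ρ_i t_i down to z_c; mantle fills any gap and the z_c terms cancel.
Column A: 37.3×ρ + (z_c − 37.3)×3.32
Column B: 3.57×0 + 2.97×1.02 + 5.34×2.98 + (z_c − 3.57 − 8.31)×3.32
The z_c×3.32 term appears on both sides and cancels. Collect the known terms of each column as K = Σ(ρt)_known − 3.32 × (depth of known layers): K_A = 0 − 3.32×37.3 = −123.836; K_B = 18.9426 − 3.32×(3.57 + 8.31) = −20.499.
Balance: K_A + 37.3×ρ = K_B, so ρ = (K_B − K_A)/37.3 = 103.337/37.3 = 2.77 g/cm³.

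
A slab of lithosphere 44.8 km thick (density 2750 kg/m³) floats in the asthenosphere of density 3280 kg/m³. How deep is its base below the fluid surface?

Draft d = t ρ_obj/ρ_fluid = 44.8 km × 2750/3280 = 37.6 km.

37.6 km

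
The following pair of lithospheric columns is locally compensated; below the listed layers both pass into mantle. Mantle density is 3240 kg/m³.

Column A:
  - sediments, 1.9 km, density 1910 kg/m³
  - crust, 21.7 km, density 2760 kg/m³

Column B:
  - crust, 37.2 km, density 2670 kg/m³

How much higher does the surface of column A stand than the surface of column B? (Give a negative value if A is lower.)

−2.55 km

For any compensation level in the mantle, the mantle terms cancel and isostasy reduces to e = (Σt_A − Σt_B) − (Σ(ρt)_A − Σ(ρt)_B) / ρ_m.
Σt_A = 23.6 km; Σt_B = 37.2 km; Σ(ρt)_A = 63521; Σ(ρt)_B = 99324 (in km·kg/m³).
e = (23.6 − 37.2) − (63521 − 99324) / 3240 = −2.55 km.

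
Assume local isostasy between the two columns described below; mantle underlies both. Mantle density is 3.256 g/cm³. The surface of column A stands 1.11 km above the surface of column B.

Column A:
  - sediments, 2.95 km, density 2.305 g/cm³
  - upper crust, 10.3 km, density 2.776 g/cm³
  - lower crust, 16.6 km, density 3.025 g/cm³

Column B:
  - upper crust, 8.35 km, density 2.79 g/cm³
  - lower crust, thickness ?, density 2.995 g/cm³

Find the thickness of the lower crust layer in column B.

Take the compensation level at the base of the deeper column (depth z_c below the surface of column A) and equate Σ ρ_i t_i down to z_c; mantle fills any gap and the z_c terms cancel.
Column A: 2.95×2.305 + 10.3×2.776 + 16.6×3.025 + (z_c − 29.85)×3.256
Column B: 1.11×0 + 8.35×2.79 + x×2.995 + (z_c − 1.11 − 8.35 − x)×3.256
The z_c×3.256 term appears on both sides and cancels. Collect the known terms of each column as K = Σ(ρt)_known − 3.256 × (depth of known layers): K_A = 85.60755 − 3.256×29.85 = −11.58405; K_B = 23.2965 − 3.256×(1.11 + 8.35) = −7.50526.
Balance: K_A = K_B − x×(3.256 − 2.995), so x = (K_B − K_A)/(3.256 − 2.995) = 4.07879/0.261 = 15.6 km.

15.6 km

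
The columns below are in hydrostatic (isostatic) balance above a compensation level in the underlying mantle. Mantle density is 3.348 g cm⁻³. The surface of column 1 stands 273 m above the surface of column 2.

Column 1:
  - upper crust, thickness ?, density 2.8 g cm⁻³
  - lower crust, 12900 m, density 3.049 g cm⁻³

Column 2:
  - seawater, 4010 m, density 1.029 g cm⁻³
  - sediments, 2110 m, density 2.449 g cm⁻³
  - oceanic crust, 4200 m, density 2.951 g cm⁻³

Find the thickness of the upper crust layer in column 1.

18100 m

Take the compensation level at the base of the deeper column (depth z_c below the surface of column 1) and equate Σ ρ_i t_i down to z_c; mantle fills any gap and the z_c terms cancel.
Column 1: x×2.8 + 12900×3.049 + (z_c − 12900 − x)×3.348
Column 2: 273×0 + 4010×1.029 + 2110×2.449 + 4200×2.951 + (z_c − 273 − 10320)×3.348
The z_c×3.348 term appears on both sides and cancels. Collect the known terms of each column as K = Σ(ρt)_known − 3.348 × (depth of known layers): K_1 = 39332.1 − 3.348×12900 = −3857.1; K_2 = 21687.88 − 3.348×(273 + 10320) = −13777.484.
Balance: K_1 − x×(3.348 − 2.8) = K_2, so x = (K_1 − K_2)/(3.348 − 2.8) = 9920.38/0.548 = 18100 m.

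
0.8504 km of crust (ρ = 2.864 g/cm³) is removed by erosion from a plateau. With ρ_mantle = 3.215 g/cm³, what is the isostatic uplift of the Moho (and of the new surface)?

Unloading: uplift u = e ρ_c/ρ_m = 0.8504 km × 2.864/3.215 = 0.758 km.

0.758 km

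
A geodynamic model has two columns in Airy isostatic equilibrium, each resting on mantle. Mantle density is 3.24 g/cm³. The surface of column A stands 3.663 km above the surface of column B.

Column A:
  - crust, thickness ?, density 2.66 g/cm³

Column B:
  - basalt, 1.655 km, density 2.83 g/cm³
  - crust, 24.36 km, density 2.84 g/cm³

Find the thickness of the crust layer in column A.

Take the compensation level at the base of the deeper column (depth z_c below the surface of column A) and equate Σ ρ_i t_i down to z_c; mantle fills any gap and the z_c terms cancel.
Column A: x×2.66 + (z_c − 0 − x)×3.24
Column B: 3.663×0 + 1.655×2.83 + 24.36×2.84 + (z_c − 3.663 − 26.015)×3.24
The z_c×3.24 term appears on both sides and cancels. Collect the known terms of each column as K = Σ(ρt)_known − 3.24 × (depth of known layers): K_A = 0 − 3.24×0 = 0; K_B = 73.86605 − 3.24×(3.663 + 26.015) = −22.29067.
Balance: K_A − x×(3.24 − 2.66) = K_B, so x = (K_A − K_B)/(3.24 − 2.66) = 22.2907/0.58 = 38.4 km.

38.4 km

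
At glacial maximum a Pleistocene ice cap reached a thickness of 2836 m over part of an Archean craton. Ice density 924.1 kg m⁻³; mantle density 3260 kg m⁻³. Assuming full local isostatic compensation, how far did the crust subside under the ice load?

804 m

Equating mass per unit area of the two columns: the ice load ρ_ice t is balanced by mantle displaced below, ρ_m s.
s = t ρ_ice / ρ_m = 2836 m × 924.1/3260 = 804 m.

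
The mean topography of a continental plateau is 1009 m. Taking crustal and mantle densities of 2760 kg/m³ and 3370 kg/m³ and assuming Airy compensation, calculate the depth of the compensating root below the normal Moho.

4570 m

By Archimedes' principle applied to the lithosphere: the weight of the topography is balanced by the buoyancy of the root, ρ_c h = (ρ_m − ρ_c) r.
r = h · ρ_c / (ρ_m − ρ_c) = 1009 m × 2760 / (3370 − 2760) = 4570 m.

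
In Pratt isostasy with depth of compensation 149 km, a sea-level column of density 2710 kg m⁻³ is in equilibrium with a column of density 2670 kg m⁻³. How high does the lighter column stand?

2.23 km

ρ_ref D = ρ (D + h) → h = D (ρ_ref − ρ)/ρ.
h = 149 km × (2710 − 2670)/2670 = 2.23 km.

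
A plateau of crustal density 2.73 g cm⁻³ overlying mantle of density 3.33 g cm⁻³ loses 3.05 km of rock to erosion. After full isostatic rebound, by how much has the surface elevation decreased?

0.55 km

Rebound u = e ρ_c/ρ_m = 3.05 km × 2.73/3.33 = 2.5 km.
Net surface drop = e − u = 3.05 km − 2.5 km = e (ρ_m − ρ_c)/ρ_m = 0.55 km.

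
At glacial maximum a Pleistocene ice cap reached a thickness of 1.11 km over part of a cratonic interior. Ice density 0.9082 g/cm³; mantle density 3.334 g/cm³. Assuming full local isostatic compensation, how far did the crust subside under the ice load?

0.302 km

Isostatic balance requires: the ice load ρ_ice t is balanced by mantle displaced below, ρ_m s.
s = t ρ_ice / ρ_m = 1.11 km × 0.9082/3.334 = 0.302 km.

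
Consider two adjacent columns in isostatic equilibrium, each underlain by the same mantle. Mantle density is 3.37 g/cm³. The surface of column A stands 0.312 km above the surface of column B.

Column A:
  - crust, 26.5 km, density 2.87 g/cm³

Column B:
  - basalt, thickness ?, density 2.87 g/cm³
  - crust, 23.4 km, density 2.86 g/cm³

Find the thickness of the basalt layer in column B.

Take the compensation level at the base of the deeper column (depth z_c below the surface of column A) and equate Σ ρ_i t_i down to z_c; mantle fills any gap and the z_c terms cancel.
Column A: 26.5×2.87 + (z_c − 26.5)×3.37
Column B: 0.312×0 + x×2.87 + 23.4×2.86 + (z_c − 0.312 − 23.4 − x)×3.37
The z_c×3.37 term appears on both sides and cancels. Collect the known terms of each column as K = Σ(ρt)_known − 3.37 × (depth of known layers): K_A = 76.055 − 3.37×26.5 = −13.25; K_B = 66.924 − 3.37×(0.312 + 23.4) = −12.98544.
Balance: K_A = K_B − x×(3.37 − 2.87), so x = (K_B − K_A)/(3.37 − 2.87) = 0.26456/0.5 = 0.529 km.

0.529 km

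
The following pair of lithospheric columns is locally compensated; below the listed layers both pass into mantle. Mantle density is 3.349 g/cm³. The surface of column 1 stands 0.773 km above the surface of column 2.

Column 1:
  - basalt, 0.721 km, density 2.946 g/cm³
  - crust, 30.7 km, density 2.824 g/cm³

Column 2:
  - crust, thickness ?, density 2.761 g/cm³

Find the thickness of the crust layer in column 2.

Take the compensation level at the base of the deeper column (depth z_c below the surface of column 1) and equate Σ ρ_i t_i down to z_c; mantle fills any gap and the z_c terms cancel.
Column 1: 0.721×2.946 + 30.7×2.824 + (z_c − 31.421)×3.349
Column 2: 0.773×0 + x×2.761 + (z_c − 0.773 − 0 − x)×3.349
The z_c×3.349 term appears on both sides and cancels. Collect the known terms of each column as K = Σ(ρt)_known − 3.349 × (depth of known layers): K_1 = 88.820866 − 3.349×31.421 = −16.408063; K_2 = 0 − 3.349×(0.773 + 0) = −2.588777.
Balance: K_1 = K_2 − x×(3.349 − 2.761), so x = (K_2 − K_1)/(3.349 − 2.761) = 13.8193/0.588 = 23.5 km.

23.5 km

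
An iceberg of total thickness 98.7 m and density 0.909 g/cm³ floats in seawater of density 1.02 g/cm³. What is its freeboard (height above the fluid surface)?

10.7 m

Floating equilibrium: submerged depth d = t ρ_obj/ρ_fluid = 98.7 m × 0.909/1.02 = 87.96 m.
Freeboard = t − d = 98.7 m − 87.96 m = 10.7 m.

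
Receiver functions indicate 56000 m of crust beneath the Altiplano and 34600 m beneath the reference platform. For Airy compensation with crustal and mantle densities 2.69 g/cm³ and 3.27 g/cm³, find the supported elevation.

3800 m

Excess crust Δ = 56000 m − 34600 m = 21400 m, split between elevation h and root r with h + r = Δ.
Airy balance ρ_c h = (ρ_m − ρ_c) r gives r = h ρ_c/(ρ_m − ρ_c), so h (1 + ρ_c/(ρ_m − ρ_c)) = Δ, i.e. h = Δ (ρ_m − ρ_c)/ρ_m.
h = 21400 m × 0.58/3.27 = 3800 m.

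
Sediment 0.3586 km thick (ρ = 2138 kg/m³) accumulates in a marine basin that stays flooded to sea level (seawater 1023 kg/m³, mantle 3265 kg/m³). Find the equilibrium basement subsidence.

Submarine loading: the sediment displaces seawater, and the subsidence is in turn flooded, so s (ρ_m − ρ_w) = t (ρ_sed − ρ_w).
s = 0.3586 km × (2138 − 1023) / (3265 − 1023) = 0.178 km.

0.178 km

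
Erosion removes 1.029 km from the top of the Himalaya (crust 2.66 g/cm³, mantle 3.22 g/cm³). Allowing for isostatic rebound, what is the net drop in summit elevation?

Rebound u = e ρ_c/ρ_m = 1.029 km × 2.66/3.22 = 0.85 km.
Net surface drop = e − u = 1.029 km − 0.85 km = e (ρ_m − ρ_c)/ρ_m = 0.179 km.

0.179 km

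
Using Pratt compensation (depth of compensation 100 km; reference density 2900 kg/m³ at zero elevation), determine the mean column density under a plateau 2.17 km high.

Pratt balance: ρ_ref D = ρ (D + h).
ρ = ρ_ref D/(D + h) = 2900 × 100 km/(100 km + 2.17 km) = 2840 kg/m³.

2840 kg/m³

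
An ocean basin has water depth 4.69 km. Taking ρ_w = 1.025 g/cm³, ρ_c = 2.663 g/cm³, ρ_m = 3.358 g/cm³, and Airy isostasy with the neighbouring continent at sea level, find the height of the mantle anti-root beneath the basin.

11.1 km

In Airy isostatic equilibrium: replacing crust with seawater at the top is compensated by replacing crust with mantle at the base: d (ρ_c − ρ_w) = a (ρ_m − ρ_c).
a = d (ρ_c − ρ_w)/(ρ_m − ρ_c) = 4.69 km × 1.638/0.695 = 11.1 km.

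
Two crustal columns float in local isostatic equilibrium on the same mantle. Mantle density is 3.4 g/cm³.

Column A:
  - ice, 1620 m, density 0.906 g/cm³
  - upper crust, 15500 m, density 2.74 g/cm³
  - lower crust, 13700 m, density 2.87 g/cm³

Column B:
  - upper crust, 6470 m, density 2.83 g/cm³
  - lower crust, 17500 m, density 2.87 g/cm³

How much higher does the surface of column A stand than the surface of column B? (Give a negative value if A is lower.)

For any compensation level in the mantle, the mantle terms cancel and isostasy reduces to e = (Σt_A − Σt_B) − (Σ(ρt)_A − Σ(ρt)_B) / ρ_m.
Σt_A = 30820 m; Σt_B = 23970 m; Σ(ρt)_A = 83256.72; Σ(ρt)_B = 68535.1 (in m·g/cm³).
e = (30820 − 23970) − (83256.72 − 68535.1) / 3.4 = 2520 m.

2520 m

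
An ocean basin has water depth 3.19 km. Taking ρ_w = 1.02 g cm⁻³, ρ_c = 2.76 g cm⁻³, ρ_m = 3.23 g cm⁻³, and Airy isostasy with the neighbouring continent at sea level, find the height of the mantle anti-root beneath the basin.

Balancing pressure at the compensation depth: replacing crust with seawater at the top is compensated by replacing crust with mantle at the base: d (ρ_c − ρ_w) = a (ρ_m − ρ_c).
a = d (ρ_c − ρ_w)/(ρ_m − ρ_c) = 3.19 km × 1.74/0.47 = 11.8 km.

11.8 km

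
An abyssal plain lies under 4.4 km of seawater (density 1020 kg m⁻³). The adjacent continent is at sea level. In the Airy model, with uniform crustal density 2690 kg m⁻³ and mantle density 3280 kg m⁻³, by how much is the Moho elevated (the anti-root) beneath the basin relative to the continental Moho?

12.5 km

For local isostatic compensation: replacing crust with seawater at the top is compensated by replacing crust with mantle at the base: d (ρ_c − ρ_w) = a (ρ_m − ρ_c).
a = d (ρ_c − ρ_w)/(ρ_m − ρ_c) = 4.4 km × 1670/590 = 12.5 km.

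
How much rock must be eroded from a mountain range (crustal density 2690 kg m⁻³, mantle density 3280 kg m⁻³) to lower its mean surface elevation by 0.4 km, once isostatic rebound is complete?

Net drop Δ = e − u = e − e ρ_c/ρ_m = e (ρ_m − ρ_c)/ρ_m.
e = Δ ρ_m/(ρ_m − ρ_c) = 0.4 km × 3280/590 = 2.22 km.

2.22 km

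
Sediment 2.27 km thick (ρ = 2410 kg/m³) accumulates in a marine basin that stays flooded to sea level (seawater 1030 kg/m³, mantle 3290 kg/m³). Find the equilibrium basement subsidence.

Submarine loading: the sediment displaces seawater, and the subsidence is in turn flooded, so s (ρ_m − ρ_w) = t (ρ_sed − ρ_w).
s = 2.27 km × (2410 − 1030) / (3290 − 1030) = 1.39 km.

1.39 km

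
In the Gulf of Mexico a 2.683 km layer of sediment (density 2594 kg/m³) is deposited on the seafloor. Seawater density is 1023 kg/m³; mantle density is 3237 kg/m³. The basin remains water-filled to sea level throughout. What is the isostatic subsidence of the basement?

Submarine loading: the sediment displaces seawater, and the subsidence is in turn flooded, so s (ρ_m − ρ_w) = t (ρ_sed − ρ_w).
s = 2.683 km × (2594 − 1023) / (3237 − 1023) = 1.9 km.

1.9 km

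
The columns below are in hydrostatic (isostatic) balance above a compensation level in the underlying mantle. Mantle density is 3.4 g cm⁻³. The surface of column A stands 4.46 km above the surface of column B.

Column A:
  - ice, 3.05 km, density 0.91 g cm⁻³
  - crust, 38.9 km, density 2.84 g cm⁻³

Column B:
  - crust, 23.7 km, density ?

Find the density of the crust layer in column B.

Take the compensation level at the base of the deeper column (depth z_c below the surface of column A) and equate Σ ρ_i t_i down to z_c; mantle fills any gap and the z_c terms cancel.
Column A: 3.05×0.91 + 38.9×2.84 + (z_c − 41.95)×3.4
Column B: 4.46×0 + 23.7×ρ + (z_c − 4.46 − 23.7)×3.4
The z_c×3.4 term appears on both sides and cancels. Collect the known terms of each column as K = Σ(ρt)_known − 3.4 × (depth of known layers): K_A = 113.2515 − 3.4×41.95 = −29.3785; K_B = 0 − 3.4×(4.46 + 23.7) = −95.744.
Balance: K_A = K_B + 23.7×ρ, so ρ = (K_A − K_B)/23.7 = 66.3655/23.7 = 2.8 g cm⁻³.

2.8 g cm⁻³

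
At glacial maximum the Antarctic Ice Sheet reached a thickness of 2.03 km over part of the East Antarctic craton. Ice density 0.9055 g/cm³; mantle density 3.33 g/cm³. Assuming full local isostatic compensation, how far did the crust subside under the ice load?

Balancing pressure at the compensation depth: the ice load ρ_ice t is balanced by mantle displaced below, ρ_m s.
s = t ρ_ice / ρ_m = 2.03 km × 0.9055/3.33 = 0.552 km.

0.552 km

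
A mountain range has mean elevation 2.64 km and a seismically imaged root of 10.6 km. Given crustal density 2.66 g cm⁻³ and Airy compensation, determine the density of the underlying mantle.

3.32 g cm⁻³

Airy balance: ρ_c h = (ρ_m − ρ_c) r → ρ_m = ρ_c (1 + h/r).
ρ_m = 2.66 × (1 + 2.64 km/10.6 km) = 3.32 g cm⁻³.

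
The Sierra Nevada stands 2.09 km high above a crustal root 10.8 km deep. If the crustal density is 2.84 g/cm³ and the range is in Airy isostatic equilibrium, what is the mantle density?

Airy balance: ρ_c h = (ρ_m − ρ_c) r → ρ_m = ρ_c (1 + h/r).
ρ_m = 2.84 × (1 + 2.09 km/10.8 km) = 3.39 g/cm³.

3.39 g/cm³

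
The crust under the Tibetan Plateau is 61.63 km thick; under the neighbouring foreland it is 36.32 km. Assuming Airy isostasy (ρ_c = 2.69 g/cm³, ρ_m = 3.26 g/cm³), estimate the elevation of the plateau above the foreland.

4.43 km

Excess crust Δ = 61.63 km − 36.32 km = 25.31 km, split between elevation h and root r with h + r = Δ.
Airy balance ρ_c h = (ρ_m − ρ_c) r gives r = h ρ_c/(ρ_m − ρ_c), so h (1 + ρ_c/(ρ_m − ρ_c)) = Δ, i.e. h = Δ (ρ_m − ρ_c)/ρ_m.
h = 25.31 km × 0.57/3.26 = 4.43 km.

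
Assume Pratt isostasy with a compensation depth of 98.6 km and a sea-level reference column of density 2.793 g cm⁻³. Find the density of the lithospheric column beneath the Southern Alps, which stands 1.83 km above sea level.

Pratt balance: ρ_ref D = ρ (D + h).
ρ = ρ_ref D/(D + h) = 2.793 × 98.6 km/(98.6 km + 1.83 km) = 2.74 g cm⁻³.

2.74 g cm⁻³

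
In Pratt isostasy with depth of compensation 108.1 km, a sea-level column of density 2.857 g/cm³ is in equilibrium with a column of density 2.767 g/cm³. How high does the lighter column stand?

3.52 km

ρ_ref D = ρ (D + h) → h = D (ρ_ref − ρ)/ρ.
h = 108.1 km × (2.857 − 2.767)/2.767 = 3.52 km.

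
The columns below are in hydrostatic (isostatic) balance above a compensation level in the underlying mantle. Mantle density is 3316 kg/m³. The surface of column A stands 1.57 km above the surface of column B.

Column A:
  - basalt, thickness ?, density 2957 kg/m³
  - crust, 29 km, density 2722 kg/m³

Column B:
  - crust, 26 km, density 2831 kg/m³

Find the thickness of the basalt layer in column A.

Take the compensation level at the base of the deeper column (depth z_c below the surface of column A) and equate Σ ρ_i t_i down to z_c; mantle fills any gap and the z_c terms cancel.
Column A: x×2957 + 29×2722 + (z_c − 29 − x)×3316
Column B: 1.57×0 + 26×2831 + (z_c − 1.57 − 26)×3316
The z_c×3316 term appears on both sides and cancels. Collect the known terms of each column as K = Σ(ρt)_known − 3316 × (depth of known layers): K_A = 78938 − 3316×29 = −17226; K_B = 73606 − 3316×(1.57 + 26) = −17816.12.
Balance: K_A − x×(3316 − 2957) = K_B, so x = (K_A − K_B)/(3316 − 2957) = 590.12/359 = 1.64 km.

1.64 km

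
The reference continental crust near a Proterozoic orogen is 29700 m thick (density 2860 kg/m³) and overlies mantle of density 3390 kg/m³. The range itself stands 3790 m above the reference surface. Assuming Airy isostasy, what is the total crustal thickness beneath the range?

53900 m

Root depth r = h ρ_c / (ρ_m − ρ_c) = 3790 m × 2860 / 530 = 20450 m.
Total thickness = T + h + r = 29700 m + 3790 m + 20450 m = 53900 m.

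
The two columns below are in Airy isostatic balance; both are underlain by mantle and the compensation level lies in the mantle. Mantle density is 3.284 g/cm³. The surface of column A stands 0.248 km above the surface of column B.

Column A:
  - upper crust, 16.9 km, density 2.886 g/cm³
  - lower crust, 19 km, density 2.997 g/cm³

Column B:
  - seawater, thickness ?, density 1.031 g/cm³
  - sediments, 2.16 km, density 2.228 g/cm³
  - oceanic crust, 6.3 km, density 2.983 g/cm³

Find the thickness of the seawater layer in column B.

3.19 km

Take the compensation level at the base of the deeper column (depth z_c below the surface of column A) and equate Σ ρ_i t_i down to z_c; mantle fills any gap and the z_c terms cancel.
Column A: 16.9×2.886 + 19×2.997 + (z_c − 35.9)×3.284
Column B: 0.248×0 + x×1.031 + 2.16×2.228 + 6.3×2.983 + (z_c − 0.248 − 8.46 − x)×3.284
The z_c×3.284 term appears on both sides and cancels. Collect the known terms of each column as K = Σ(ρt)_known − 3.284 × (depth of known layers): K_A = 105.7164 − 3.284×35.9 = −12.1792; K_B = 23.60538 − 3.284×(0.248 + 8.46) = −4.991692.
Balance: K_A = K_B − x×(3.284 − 1.031), so x = (K_B − K_A)/(3.284 − 1.031) = 7.18751/2.253 = 3.19 km.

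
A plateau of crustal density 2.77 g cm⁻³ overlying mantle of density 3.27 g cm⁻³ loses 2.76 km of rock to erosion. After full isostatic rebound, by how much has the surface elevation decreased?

Rebound u = e ρ_c/ρ_m = 2.76 km × 2.77/3.27 = 2.338 km.
Net surface drop = e − u = 2.76 km − 2.338 km = e (ρ_m − ρ_c)/ρ_m = 0.422 km.

0.422 km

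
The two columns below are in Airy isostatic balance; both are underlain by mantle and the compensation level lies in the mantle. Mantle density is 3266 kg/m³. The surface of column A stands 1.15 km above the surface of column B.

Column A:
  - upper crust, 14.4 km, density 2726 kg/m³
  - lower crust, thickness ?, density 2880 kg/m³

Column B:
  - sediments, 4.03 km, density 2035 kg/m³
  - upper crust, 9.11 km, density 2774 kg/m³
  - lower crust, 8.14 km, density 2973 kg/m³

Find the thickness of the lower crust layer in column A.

Take the compensation level at the base of the deeper column (depth z_c below the surface of column A) and equate Σ ρ_i t_i down to z_c; mantle fills any gap and the z_c terms cancel.
Column A: 14.4×2726 + x×2880 + (z_c − 14.4 − x)×3266
Column B: 1.15×0 + 4.03×2035 + 9.11×2774 + 8.14×2973 + (z_c − 1.15 − 21.28)×3266
The z_c×3266 term appears on both sides and cancels. Collect the known terms of each column as K = Σ(ρt)_known − 3266 × (depth of known layers): K_A = 39254.4 − 3266×14.4 = −7776; K_B = 57672.41 − 3266×(1.15 + 21.28) = −15583.97.
Balance: K_A − x×(3266 − 2880) = K_B, so x = (K_A − K_B)/(3266 − 2880) = 7807.97/386 = 20.2 km.

20.2 km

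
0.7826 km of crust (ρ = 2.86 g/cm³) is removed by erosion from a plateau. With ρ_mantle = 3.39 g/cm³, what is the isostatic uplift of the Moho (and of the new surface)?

0.66 km

Unloading: uplift u = e ρ_c/ρ_m = 0.7826 km × 2.86/3.39 = 0.66 km.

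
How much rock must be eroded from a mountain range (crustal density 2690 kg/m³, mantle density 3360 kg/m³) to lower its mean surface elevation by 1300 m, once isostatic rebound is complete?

6520 m

Net drop Δ = e − u = e − e ρ_c/ρ_m = e (ρ_m − ρ_c)/ρ_m.
e = Δ ρ_m/(ρ_m − ρ_c) = 1300 m × 3360/670 = 6520 m.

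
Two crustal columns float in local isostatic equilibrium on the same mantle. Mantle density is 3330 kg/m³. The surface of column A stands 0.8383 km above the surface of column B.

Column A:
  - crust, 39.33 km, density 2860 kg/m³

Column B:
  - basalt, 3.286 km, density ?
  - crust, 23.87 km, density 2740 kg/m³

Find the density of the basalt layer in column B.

Take the compensation level at the base of the deeper column (depth z_c below the surface of column A) and equate Σ ρ_i t_i down to z_c; mantle fills any gap and the z_c terms cancel.
Column A: 39.33×2860 + (z_c − 39.33)×3330
Column B: 0.8383×0 + 3.286×ρ + 23.87×2740 + (z_c − 0.8383 − 27.156)×3330
The z_c×3330 term appears on both sides and cancels. Collect the known terms of each column as K = Σ(ρt)_known − 3330 × (depth of known layers): K_A = 112483.8 − 3330×39.33 = −18485.1; K_B = 65403.8 − 3330×(0.8383 + 27.156) = −27817.219.
Balance: K_A = K_B + 3.286×ρ, so ρ = (K_A − K_B)/3.286 = 9332.12/3.286 = 2840 kg/m³.

2840 kg/m³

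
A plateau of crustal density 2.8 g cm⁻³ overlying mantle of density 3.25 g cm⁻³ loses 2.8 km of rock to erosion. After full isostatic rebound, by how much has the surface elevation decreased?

Rebound u = e ρ_c/ρ_m = 2.8 km × 2.8/3.25 = 2.412 km.
Net surface drop = e − u = 2.8 km − 2.412 km = e (ρ_m − ρ_c)/ρ_m = 0.388 km.

0.388 km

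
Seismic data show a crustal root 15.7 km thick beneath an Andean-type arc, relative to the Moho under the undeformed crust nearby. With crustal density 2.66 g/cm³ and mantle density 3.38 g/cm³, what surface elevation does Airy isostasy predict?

4.25 km

Equating mass per unit area of the two columns: ρ_c h = (ρ_m − ρ_c) r.
h = r (ρ_m − ρ_c) / ρ_c = 15.7 km × (3.38 − 2.66) / 2.66 = 4.25 km.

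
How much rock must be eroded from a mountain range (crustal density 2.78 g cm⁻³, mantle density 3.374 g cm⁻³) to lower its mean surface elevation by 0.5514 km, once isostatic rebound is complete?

3.13 km

Net drop Δ = e − u = e − e ρ_c/ρ_m = e (ρ_m − ρ_c)/ρ_m.
e = Δ ρ_m/(ρ_m − ρ_c) = 0.5514 km × 3.374/0.594 = 3.13 km.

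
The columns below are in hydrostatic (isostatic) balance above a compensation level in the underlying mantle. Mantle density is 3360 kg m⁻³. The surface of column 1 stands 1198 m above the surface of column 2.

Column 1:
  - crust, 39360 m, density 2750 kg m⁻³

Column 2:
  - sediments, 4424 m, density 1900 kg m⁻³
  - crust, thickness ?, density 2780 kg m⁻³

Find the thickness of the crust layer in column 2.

Take the compensation level at the base of the deeper column (depth z_c below the surface of column 1) and equate Σ ρ_i t_i down to z_c; mantle fills any gap and the z_c terms cancel.
Column 1: 39360×2750 + (z_c − 39360)×3360
Column 2: 1198×0 + 4424×1900 + x×2780 + (z_c − 1198 − 4424 − x)×3360
The z_c×3360 term appears on both sides and cancels. Collect the known terms of each column as K = Σ(ρt)_known − 3360 × (depth of known layers): K_1 = 108240000 − 3360×39360 = −24009600; K_2 = 8405600 − 3360×(1198 + 4424) = −10484320.
Balance: K_1 = K_2 − x×(3360 − 2780), so x = (K_2 − K_1)/(3360 − 2780) = 13525300/580 = 23300 m.

23300 m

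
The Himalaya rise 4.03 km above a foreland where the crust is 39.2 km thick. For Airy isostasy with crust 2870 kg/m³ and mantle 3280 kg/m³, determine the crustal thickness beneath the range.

71.4 km

Root depth r = h ρ_c / (ρ_m − ρ_c) = 4.03 km × 2870 / 410 = 28.21 km.
Total thickness = T + h + r = 39.2 km + 4.03 km + 28.21 km = 71.4 km.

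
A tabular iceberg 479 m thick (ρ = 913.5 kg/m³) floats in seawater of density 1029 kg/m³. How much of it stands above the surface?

Floating equilibrium: submerged depth d = t ρ_obj/ρ_fluid = 479 m × 913.5/1029 = 425.2 m.
Freeboard = t − d = 479 m − 425.2 m = 53.8 m.

53.8 m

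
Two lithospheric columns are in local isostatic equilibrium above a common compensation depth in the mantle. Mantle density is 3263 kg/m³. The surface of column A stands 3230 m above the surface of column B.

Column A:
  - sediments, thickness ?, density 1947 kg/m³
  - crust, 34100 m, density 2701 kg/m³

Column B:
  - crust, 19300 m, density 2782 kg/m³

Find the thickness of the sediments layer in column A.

Take the compensation level at the base of the deeper column (depth z_c below the surface of column A) and equate Σ ρ_i t_i down to z_c; mantle fills any gap and the z_c terms cancel.
Column A: x×1947 + 34100×2701 + (z_c − 34100 − x)×3263
Column B: 3230×0 + 19300×2782 + (z_c − 3230 − 19300)×3263
The z_c×3263 term appears on both sides and cancels. Collect the known terms of each column as K = Σ(ρt)_known − 3263 × (depth of known layers): K_A = 92104100 − 3263×34100 = −19164200; K_B = 53692600 − 3263×(3230 + 19300) = −19822790.
Balance: K_A − x×(3263 − 1947) = K_B, so x = (K_A − K_B)/(3263 − 1947) = 658590/1316 = 500 m.

500 m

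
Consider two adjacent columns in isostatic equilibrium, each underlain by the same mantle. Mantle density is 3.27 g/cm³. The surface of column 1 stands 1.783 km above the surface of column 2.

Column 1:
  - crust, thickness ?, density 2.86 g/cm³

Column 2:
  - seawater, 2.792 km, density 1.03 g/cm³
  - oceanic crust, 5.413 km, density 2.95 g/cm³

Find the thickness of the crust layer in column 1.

Take the compensation level at the base of the deeper column (depth z_c below the surface of column 1) and equate Σ ρ_i t_i down to z_c; mantle fills any gap and the z_c terms cancel.
Column 1: x×2.86 + (z_c − 0 − x)×3.27
Column 2: 1.783×0 + 2.792×1.03 + 5.413×2.95 + (z_c − 1.783 − 8.205)×3.27
The z_c×3.27 term appears on both sides and cancels. Collect the known terms of each column as K = Σ(ρt)_known − 3.27 × (depth of known layers): K_1 = 0 − 3.27×0 = 0; K_2 = 18.84411 − 3.27×(1.783 + 8.205) = −13.81665.
Balance: K_1 − x×(3.27 − 2.86) = K_2, so x = (K_1 − K_2)/(3.27 − 2.86) = 13.8166/0.41 = 33.7 km.

33.7 km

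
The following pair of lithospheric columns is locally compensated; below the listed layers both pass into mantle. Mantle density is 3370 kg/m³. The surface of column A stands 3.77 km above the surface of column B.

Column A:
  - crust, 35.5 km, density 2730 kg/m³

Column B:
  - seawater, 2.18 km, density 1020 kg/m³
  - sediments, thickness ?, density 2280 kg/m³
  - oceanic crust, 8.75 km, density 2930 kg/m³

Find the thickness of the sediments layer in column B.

0.956 km

Take the compensation level at the base of the deeper column (depth z_c below the surface of column A) and equate Σ ρ_i t_i down to z_c; mantle fills any gap and the z_c terms cancel.
Column A: 35.5×2730 + (z_c − 35.5)×3370
Column B: 3.77×0 + 2.18×1020 + x×2280 + 8.75×2930 + (z_c − 3.77 − 10.93 − x)×3370
The z_c×3370 term appears on both sides and cancels. Collect the known terms of each column as K = Σ(ρt)_known − 3370 × (depth of known layers): K_A = 96915 − 3370×35.5 = −22720; K_B = 27861.1 − 3370×(3.77 + 10.93) = −21677.9.
Balance: K_A = K_B − x×(3370 − 2280), so x = (K_B − K_A)/(3370 − 2280) = 1042.1/1090 = 0.956 km.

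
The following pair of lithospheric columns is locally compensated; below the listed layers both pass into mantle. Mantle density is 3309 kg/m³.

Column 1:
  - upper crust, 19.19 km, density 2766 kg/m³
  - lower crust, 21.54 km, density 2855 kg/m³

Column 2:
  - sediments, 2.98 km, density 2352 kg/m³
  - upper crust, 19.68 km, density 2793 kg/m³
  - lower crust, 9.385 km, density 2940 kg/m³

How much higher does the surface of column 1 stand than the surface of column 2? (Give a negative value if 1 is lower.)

1.13 km

For any compensation level in the mantle, the mantle terms cancel and isostasy reduces to e = (Σt_1 − Σt_2) − (Σ(ρt)_1 − Σ(ρt)_2) / ρ_m.
Σt_1 = 40.73 km; Σt_2 = 32.045 km; Σ(ρt)_1 = 114576.24; Σ(ρt)_2 = 89567.1 (in km·kg/m³).
e = (40.73 − 32.045) − (114576.24 − 89567.1) / 3309 = 1.13 km.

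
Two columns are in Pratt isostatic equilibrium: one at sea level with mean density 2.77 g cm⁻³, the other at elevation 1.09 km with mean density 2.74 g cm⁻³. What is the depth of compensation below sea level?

99.6 km

ρ_ref D = ρ (D + h) → D (ρ_ref − ρ) = ρ h.
D = ρ h/(ρ_ref − ρ) = 2.74 × 1.09 km/(2.77 − 2.74) = 99.6 km.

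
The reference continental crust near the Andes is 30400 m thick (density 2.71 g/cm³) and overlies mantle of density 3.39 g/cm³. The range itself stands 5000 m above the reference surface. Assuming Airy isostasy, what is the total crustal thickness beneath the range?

55300 m

Root depth r = h ρ_c / (ρ_m − ρ_c) = 5000 m × 2.71 / 0.68 = 19930 m.
Total thickness = T + h + r = 30400 m + 5000 m + 19930 m = 55300 m.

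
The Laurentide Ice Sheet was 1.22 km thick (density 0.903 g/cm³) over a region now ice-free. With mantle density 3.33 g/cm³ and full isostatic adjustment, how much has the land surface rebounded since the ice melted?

0.331 km

Removing the load lets mantle flow back in; uplift u satisfies ρ_ice t = ρ_m u.
u = t ρ_ice/ρ_m = 1.22 km × 0.903/3.33 = 0.331 km.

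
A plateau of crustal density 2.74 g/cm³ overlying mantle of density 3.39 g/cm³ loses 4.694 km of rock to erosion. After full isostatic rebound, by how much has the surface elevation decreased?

Rebound u = e ρ_c/ρ_m = 4.694 km × 2.74/3.39 = 3.794 km.
Net surface drop = e − u = 4.694 km − 3.794 km = e (ρ_m − ρ_c)/ρ_m = 0.9 km.

0.9 km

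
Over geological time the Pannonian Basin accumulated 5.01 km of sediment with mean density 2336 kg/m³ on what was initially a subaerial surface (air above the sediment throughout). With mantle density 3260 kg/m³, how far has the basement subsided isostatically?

Subaerial load: s = t ρ_sed / ρ_m = 5.01 km × 2336/3260 = 3.59 km.

3.59 km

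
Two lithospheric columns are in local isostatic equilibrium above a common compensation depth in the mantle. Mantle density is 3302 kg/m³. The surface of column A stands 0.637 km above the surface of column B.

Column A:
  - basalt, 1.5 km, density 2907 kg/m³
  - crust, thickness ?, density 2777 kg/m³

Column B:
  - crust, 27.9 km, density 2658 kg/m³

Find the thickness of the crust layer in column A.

37.1 km

Take the compensation level at the base of the deeper column (depth z_c below the surface of column A) and equate Σ ρ_i t_i down to z_c; mantle fills any gap and the z_c terms cancel.
Column A: 1.5×2907 + x×2777 + (z_c − 1.5 − x)×3302
Column B: 0.637×0 + 27.9×2658 + (z_c − 0.637 − 27.9)×3302
The z_c×3302 term appears on both sides and cancels. Collect the known terms of each column as K = Σ(ρt)_known − 3302 × (depth of known layers): K_A = 4360.5 − 3302×1.5 = −592.5; K_B = 74158.2 − 3302×(0.637 + 27.9) = −20070.974.
Balance: K_A − x×(3302 − 2777) = K_B, so x = (K_A − K_B)/(3302 − 2777) = 19478.5/525 = 37.1 km.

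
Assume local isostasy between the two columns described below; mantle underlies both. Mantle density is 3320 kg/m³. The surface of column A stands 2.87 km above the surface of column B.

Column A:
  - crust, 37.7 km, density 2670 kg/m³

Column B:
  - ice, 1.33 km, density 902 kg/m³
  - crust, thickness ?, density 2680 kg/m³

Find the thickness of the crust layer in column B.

Take the compensation level at the base of the deeper column (depth z_c below the surface of column A) and equate Σ ρ_i t_i down to z_c; mantle fills any gap and the z_c terms cancel.
Column A: 37.7×2670 + (z_c − 37.7)×3320
Column B: 2.87×0 + 1.33×902 + x×2680 + (z_c − 2.87 − 1.33 − x)×3320
The z_c×3320 term appears on both sides and cancels. Collect the known terms of each column as K = Σ(ρt)_known − 3320 × (depth of known layers): K_A = 100659 − 3320×37.7 = −24505; K_B = 1199.66 − 3320×(2.87 + 1.33) = −12744.34.
Balance: K_A = K_B − x×(3320 − 2680), so x = (K_B − K_A)/(3320 − 2680) = 11760.7/640 = 18.4 km.

18.4 km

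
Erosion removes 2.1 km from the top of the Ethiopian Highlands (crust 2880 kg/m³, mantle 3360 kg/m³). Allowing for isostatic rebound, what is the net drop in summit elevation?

0.3 km

Rebound u = e ρ_c/ρ_m = 2.1 km × 2880/3360 = 1.8 km.
Net surface drop = e − u = 2.1 km − 1.8 km = e (ρ_m − ρ_c)/ρ_m = 0.3 km.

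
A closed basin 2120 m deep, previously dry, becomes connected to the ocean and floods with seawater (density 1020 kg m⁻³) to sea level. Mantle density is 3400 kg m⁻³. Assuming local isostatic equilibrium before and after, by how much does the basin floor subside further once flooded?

After flooding the water column is d + s deep. Its weight must equal the weight of mantle displaced by the extra subsidence s: (d + s) ρ_w = s ρ_m.
s = d ρ_w / (ρ_m − ρ_w) = 2120 m × 1020/(3400 − 1020) = 909 m.

909 m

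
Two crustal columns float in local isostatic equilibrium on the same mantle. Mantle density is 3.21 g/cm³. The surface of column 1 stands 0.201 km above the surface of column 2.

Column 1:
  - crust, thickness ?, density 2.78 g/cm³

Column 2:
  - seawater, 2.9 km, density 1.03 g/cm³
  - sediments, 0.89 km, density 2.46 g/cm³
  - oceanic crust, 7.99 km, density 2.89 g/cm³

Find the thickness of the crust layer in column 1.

Take the compensation level at the base of the deeper column (depth z_c below the surface of column 1) and equate Σ ρ_i t_i down to z_c; mantle fills any gap and the z_c terms cancel.
Column 1: x×2.78 + (z_c − 0 − x)×3.21
Column 2: 0.201×0 + 2.9×1.03 + 0.89×2.46 + 7.99×2.89 + (z_c − 0.201 − 11.78)×3.21
The z_c×3.21 term appears on both sides and cancels. Collect the known terms of each column as K = Σ(ρt)_known − 3.21 × (depth of known layers): K_1 = 0 − 3.21×0 = 0; K_2 = 28.2675 − 3.21×(0.201 + 11.78) = −10.19151.
Balance: K_1 − x×(3.21 − 2.78) = K_2, so x = (K_1 − K_2)/(3.21 − 2.78) = 10.1915/0.43 = 23.7 km.

23.7 km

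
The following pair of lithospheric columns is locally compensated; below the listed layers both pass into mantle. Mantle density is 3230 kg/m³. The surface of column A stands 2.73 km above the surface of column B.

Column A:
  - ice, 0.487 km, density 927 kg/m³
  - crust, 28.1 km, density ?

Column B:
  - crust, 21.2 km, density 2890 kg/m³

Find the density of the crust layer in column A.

Take the compensation level at the base of the deeper column (depth z_c below the surface of column A) and equate Σ ρ_i t_i down to z_c; mantle fills any gap and the z_c terms cancel.
Column A: 0.487×927 + 28.1×ρ + (z_c − 28.587)×3230
Column B: 2.73×0 + 21.2×2890 + (z_c − 2.73 − 21.2)×3230
The z_c×3230 term appears on both sides and cancels. Collect the known terms of each column as K = Σ(ρt)_known − 3230 × (depth of known layers): K_A = 451.449 − 3230×28.587 = −91884.561; K_B = 61268 − 3230×(2.73 + 21.2) = −16025.9.
Balance: K_A + 28.1×ρ = K_B, so ρ = (K_B − K_A)/28.1 = 75858.7/28.1 = 2700 kg/m³.

2700 kg/m³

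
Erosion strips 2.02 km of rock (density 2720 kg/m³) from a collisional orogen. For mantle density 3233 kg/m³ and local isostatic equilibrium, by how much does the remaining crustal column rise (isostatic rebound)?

1.7 km

Unloading: uplift u = e ρ_c/ρ_m = 2.02 km × 2720/3233 = 1.7 km.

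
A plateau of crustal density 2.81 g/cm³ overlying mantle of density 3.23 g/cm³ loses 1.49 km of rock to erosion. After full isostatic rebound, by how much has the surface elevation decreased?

0.194 km

Rebound u = e ρ_c/ρ_m = 1.49 km × 2.81/3.23 = 1.296 km.
Net surface drop = e − u = 1.49 km − 1.296 km = e (ρ_m − ρ_c)/ρ_m = 0.194 km.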